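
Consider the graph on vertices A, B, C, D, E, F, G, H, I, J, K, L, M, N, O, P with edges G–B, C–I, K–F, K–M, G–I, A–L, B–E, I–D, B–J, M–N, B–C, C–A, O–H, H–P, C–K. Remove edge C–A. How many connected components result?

3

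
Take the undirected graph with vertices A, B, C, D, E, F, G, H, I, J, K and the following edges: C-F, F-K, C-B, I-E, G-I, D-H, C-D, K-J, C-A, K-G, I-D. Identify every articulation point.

Removing C increases the component count from 1 to 3, so C is a cut vertex.
Removing D increases the component count from 1 to 2, so D is a cut vertex.
Removing I increases the component count from 1 to 2, so I is a cut vertex.
Likewise K is a cut vertex.
By contrast removing J leaves 1 component; it is not a cut vertex. No other vertex is a cut vertex either.

C, D, I, K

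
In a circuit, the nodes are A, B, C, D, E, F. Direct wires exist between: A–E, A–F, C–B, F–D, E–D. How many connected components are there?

2

Starting from B we can reach B, C. That is one component of size 2.
Starting from A we can reach A, D, E, F. That is one component of size 4.
Total: 2 components.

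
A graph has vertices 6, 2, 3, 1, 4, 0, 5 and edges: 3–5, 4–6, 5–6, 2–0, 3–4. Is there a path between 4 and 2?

No

The component containing 4 is {3, 4, 5, 6}, and 2 is not in it.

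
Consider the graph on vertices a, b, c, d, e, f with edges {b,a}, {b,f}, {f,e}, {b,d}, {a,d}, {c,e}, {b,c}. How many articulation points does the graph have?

Removing b increases the component count from 1 to 2, so b is a cut vertex.
By contrast removing e leaves 1 component; it is not a cut vertex. No other vertex is a cut vertex either.

1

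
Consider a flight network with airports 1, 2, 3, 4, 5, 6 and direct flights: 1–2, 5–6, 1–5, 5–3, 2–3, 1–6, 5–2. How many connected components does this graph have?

2

4 is isolated — a component by itself.
Starting from 1 we can reach 1, 2, 3, 5, 6. That is one component of size 5.
Total: 2 components.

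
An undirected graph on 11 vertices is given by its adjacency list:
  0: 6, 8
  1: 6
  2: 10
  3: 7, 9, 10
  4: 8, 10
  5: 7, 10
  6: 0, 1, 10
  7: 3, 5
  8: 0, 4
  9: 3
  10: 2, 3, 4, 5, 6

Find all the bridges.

1-6, 10-2, 3-9

The edges on the cycle 10-4-8-0-6-10 are not bridges since each lies on that cycle.
But removing 2-10 disconnects 2 from 10; removing 6-1 disconnects 6 from 1; removing 9-3 disconnects 9 from 3 — these are bridges.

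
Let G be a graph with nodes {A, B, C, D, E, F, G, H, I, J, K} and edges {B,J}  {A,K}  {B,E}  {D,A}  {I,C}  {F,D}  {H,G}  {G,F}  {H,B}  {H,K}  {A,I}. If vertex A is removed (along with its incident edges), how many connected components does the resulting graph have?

With A gone, the remaining components are: {C, I}; {B, D, E, F, G, H, J, K}.
That is 2 components.

2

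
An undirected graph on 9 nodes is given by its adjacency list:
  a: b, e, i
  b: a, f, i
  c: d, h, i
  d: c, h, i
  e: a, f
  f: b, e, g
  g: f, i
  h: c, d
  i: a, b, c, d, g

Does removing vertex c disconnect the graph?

No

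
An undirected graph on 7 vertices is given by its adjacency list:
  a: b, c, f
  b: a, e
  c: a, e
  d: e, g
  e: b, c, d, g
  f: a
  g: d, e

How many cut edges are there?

1

The edges on the cycle b-a-c-e-b are not bridges since each lies on that cycle.
But removing a-f disconnects a from f — this is a bridge.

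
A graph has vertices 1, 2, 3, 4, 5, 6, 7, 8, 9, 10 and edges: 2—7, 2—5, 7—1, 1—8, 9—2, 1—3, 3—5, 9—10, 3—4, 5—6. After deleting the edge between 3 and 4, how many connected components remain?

Before removal there is 1 component.
3—4 is a bridge — removing it separates 3's side from 4's side.
After removal: 2 components.

2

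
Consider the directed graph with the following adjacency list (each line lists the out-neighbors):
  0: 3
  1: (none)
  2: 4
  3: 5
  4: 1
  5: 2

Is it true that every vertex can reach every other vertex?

No

There is no directed path from 2 to 3, so the graph is not strongly connected.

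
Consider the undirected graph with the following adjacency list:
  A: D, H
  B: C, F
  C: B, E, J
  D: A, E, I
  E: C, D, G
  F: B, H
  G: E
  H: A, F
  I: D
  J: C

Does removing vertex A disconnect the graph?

No

Deleting A leaves 1 component (was 1) (its neighbors D, H remain connected to each other), so A is not a cut vertex.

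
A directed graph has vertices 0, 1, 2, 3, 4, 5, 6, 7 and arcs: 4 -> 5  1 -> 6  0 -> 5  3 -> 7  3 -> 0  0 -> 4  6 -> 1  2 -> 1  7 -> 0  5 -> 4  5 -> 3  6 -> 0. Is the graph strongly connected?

No

There is no directed path from 1 to 2, so the graph is not strongly connected.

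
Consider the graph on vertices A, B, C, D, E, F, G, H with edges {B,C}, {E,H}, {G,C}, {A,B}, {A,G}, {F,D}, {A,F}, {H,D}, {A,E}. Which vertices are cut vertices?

A

Removing A increases the component count from 1 to 2, so A is a cut vertex.
By contrast removing E leaves 1 component; it is not a cut vertex. No other vertex is a cut vertex either.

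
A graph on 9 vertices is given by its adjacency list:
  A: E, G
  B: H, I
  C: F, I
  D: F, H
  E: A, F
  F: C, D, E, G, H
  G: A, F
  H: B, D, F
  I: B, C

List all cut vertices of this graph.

Removing F increases the component count from 1 to 2, so F is a cut vertex.
By contrast removing H leaves 1 component; it is not a cut vertex. No other vertex is a cut vertex either.

F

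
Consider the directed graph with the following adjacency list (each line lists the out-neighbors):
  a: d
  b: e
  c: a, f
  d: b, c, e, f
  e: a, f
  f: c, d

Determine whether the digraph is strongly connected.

Yes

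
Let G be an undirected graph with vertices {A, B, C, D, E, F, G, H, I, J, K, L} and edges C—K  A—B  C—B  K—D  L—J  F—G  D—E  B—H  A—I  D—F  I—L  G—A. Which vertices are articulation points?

Removing A increases the component count from 1 to 2, so A is a cut vertex.
Removing B increases the component count from 1 to 2, so B is a cut vertex.
Removing D increases the component count from 1 to 2, so D is a cut vertex.
Likewise I, L are cut vertices.
By contrast removing C leaves 1 component; it is not a cut vertex. No other vertex is a cut vertex either.

A, B, D, I, L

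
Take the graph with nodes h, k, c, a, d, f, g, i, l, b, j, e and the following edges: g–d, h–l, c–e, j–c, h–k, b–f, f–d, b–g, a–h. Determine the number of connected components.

4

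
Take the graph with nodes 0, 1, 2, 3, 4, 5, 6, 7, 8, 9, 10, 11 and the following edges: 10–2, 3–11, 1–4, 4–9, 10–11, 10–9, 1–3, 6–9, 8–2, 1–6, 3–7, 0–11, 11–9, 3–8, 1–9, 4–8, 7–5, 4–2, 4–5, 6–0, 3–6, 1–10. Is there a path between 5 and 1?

Yes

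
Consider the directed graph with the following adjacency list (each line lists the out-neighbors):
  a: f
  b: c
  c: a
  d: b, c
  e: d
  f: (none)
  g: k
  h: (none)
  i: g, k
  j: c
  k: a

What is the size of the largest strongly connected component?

1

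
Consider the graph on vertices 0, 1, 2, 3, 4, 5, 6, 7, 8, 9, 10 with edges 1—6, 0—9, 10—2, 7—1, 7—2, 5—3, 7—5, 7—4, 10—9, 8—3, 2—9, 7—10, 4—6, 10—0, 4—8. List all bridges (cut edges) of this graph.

The edges on the cycle 7-1-6-4-7 are not bridges since each lies on that cycle.
Every edge lies on some cycle, so there are no bridges.

none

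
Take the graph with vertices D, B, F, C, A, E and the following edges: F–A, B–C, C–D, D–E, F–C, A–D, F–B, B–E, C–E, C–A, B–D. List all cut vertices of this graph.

Removing E, for instance, still leaves 1 component. No single vertex removal increases the component count — the graph has no articulation points.

none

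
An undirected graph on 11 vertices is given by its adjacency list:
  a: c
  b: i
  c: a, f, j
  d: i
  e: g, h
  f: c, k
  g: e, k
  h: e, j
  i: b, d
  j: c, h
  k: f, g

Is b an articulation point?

No

Deleting b leaves 2 components (was 2), so b is not a cut vertex.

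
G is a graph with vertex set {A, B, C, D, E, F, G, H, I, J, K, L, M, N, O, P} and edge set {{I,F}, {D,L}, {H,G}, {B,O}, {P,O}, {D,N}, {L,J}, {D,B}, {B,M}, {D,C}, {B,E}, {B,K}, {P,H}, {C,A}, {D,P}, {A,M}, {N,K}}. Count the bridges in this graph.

6

The edges on the cycle D-P-O-B-D are not bridges since each lies on that cycle.
But removing J—L disconnects J from L; removing G—H disconnects G from H; removing E—B disconnects E from B; removing P—H disconnects P from H — these are bridges.
In total 6 edges are bridges.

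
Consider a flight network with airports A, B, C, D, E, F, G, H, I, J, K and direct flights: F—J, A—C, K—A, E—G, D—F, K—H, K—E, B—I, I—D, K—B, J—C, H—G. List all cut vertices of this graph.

Removing K increases the component count from 1 to 2, so K is a cut vertex.
By contrast removing A leaves 1 component; it is not a cut vertex. No other vertex is a cut vertex either.

K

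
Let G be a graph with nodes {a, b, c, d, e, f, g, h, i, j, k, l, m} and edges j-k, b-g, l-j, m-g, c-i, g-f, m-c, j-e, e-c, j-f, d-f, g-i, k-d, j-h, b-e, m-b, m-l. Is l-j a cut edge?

After removing l-j, the path l-m-b-e-j still connects them, so the edge is not a bridge.

No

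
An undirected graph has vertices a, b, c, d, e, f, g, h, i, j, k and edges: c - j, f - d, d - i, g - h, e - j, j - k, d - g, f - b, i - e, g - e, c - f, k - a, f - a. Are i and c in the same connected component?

Yes

From i we can reach a, b, c, d, e, f, g, h, i, j, k, which includes c.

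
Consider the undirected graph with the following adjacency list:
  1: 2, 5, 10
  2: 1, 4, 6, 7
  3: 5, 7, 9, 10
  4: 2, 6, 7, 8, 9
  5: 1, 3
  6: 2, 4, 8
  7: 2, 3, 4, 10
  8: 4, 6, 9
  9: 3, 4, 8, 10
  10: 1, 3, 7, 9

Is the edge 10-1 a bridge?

After removing 10-1, the path 10-7-2-1 still connects them, so the edge is not a bridge.

No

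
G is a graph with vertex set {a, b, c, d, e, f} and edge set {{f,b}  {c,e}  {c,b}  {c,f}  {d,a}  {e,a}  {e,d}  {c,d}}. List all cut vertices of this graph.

c

Removing c increases the component count from 1 to 2, so c is a cut vertex.
By contrast removing a leaves 1 component; it is not a cut vertex. No other vertex is a cut vertex either.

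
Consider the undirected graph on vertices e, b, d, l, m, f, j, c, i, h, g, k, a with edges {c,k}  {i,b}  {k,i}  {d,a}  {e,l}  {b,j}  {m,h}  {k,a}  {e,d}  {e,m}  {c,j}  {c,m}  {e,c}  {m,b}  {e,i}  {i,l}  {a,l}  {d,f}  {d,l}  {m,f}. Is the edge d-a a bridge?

After removing d-a, the path d-l-a still connects them, so the edge is not a bridge.

No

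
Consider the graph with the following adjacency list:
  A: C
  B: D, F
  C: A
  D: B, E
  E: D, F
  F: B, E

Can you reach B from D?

From D we can reach B, D, E, F, which includes B.

Yes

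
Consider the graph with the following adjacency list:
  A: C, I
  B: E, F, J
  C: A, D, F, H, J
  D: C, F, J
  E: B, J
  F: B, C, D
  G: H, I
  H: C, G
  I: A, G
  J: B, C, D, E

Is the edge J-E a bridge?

After removing J-E, the path J-B-E still connects them, so the edge is not a bridge.

No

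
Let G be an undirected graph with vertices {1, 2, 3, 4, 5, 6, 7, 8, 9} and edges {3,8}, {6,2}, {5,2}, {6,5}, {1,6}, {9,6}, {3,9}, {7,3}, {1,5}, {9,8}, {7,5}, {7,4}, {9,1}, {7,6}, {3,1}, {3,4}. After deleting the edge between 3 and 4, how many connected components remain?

1

3 and 4 are still connected via 3-7-4, so the component count stays at 1.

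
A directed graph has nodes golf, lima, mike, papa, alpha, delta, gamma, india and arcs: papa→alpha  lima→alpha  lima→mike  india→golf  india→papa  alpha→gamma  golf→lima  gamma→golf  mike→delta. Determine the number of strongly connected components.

{golf, lima, alpha, gamma} are all mutually reachable — one SCC of size 4.
{delta} is an SCC by itself.
{papa} is an SCC by itself.
{mike} is an SCC by itself.
{india} is an SCC by itself.
That gives 5 strongly connected components.

5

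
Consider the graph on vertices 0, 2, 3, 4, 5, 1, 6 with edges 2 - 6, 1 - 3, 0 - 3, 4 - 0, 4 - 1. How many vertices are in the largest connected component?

4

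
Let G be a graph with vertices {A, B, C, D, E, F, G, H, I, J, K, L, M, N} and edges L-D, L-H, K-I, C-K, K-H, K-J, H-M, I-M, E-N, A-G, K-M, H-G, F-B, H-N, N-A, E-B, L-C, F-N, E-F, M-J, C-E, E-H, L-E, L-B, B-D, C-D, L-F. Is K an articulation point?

Deleting K leaves 1 component (was 1) (its neighbors C, H, I, J, M remain connected to each other), so K is not a cut vertex.

No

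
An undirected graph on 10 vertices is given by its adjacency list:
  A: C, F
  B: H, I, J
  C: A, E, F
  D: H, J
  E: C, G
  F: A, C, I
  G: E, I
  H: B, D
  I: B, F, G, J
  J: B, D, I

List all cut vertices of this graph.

Removing I increases the component count from 1 to 2, so I is a cut vertex.
By contrast removing E leaves 1 component; it is not a cut vertex. No other vertex is a cut vertex either.

I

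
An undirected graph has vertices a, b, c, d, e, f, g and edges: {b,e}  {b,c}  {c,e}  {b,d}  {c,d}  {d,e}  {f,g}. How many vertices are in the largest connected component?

4

a is isolated — a component by itself.
Starting from f we can reach f, g. That is one component of size 2.
Starting from b we can reach b, c, d, e. That is one component of size 4.
The largest has 4 vertices.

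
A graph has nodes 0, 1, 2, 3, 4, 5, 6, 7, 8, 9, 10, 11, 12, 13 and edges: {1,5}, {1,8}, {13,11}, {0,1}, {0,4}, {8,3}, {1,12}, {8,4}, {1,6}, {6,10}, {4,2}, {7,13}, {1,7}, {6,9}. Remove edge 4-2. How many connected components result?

2

Before removal there is 1 component.
4-2 is a bridge — removing it separates 4's side from 2's side.
After removal: 2 components.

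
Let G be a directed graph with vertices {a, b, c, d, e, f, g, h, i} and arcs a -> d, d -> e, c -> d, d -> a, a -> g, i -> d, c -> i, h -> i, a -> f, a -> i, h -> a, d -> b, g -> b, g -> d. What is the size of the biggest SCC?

4

{a, d, g, i} are all mutually reachable — one SCC of size 4.
{e} is an SCC by itself.
{c} is an SCC by itself.
{h} is an SCC by itself.
{f} is an SCC by itself.
(and 1 more singleton SCC)
The largest has 4 vertices.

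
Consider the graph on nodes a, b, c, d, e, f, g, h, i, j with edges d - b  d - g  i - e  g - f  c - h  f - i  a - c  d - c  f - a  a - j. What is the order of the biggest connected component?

Starting from a we can reach a, b, c, d, e, f, g, h, i, j. That is one component of size 10.
The largest has 10 vertices.

10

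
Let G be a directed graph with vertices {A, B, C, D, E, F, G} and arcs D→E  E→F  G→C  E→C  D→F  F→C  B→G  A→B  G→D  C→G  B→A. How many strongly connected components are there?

2

{C, D, E, F, G} are all mutually reachable — one SCC of size 5.
{A, B} are all mutually reachable — one SCC of size 2.
That gives 2 strongly connected components.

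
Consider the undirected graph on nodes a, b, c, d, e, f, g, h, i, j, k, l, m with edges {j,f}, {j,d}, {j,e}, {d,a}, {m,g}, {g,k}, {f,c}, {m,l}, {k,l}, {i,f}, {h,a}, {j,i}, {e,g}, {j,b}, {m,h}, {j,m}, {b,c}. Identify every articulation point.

j

Removing j increases the component count from 1 to 2, so j is a cut vertex.
By contrast removing h leaves 1 component; it is not a cut vertex. No other vertex is a cut vertex either.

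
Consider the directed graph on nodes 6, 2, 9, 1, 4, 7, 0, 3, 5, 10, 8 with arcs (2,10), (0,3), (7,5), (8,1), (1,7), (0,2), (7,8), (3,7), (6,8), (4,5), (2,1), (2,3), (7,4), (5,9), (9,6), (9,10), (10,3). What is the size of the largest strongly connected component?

{1, 3, 4, 5, 6, 7, 8, 9, 10} are all mutually reachable — one SCC of size 9.
{0} is an SCC by itself.
{2} is an SCC by itself.
The largest has 9 vertices.

9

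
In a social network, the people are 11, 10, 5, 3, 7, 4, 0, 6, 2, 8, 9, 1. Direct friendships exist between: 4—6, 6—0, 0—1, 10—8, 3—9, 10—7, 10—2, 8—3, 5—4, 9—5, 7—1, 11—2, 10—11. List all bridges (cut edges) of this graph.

none

The edges on the cycle 10-11-2-10 are not bridges since each lies on that cycle.
Every edge lies on some cycle, so there are no bridges.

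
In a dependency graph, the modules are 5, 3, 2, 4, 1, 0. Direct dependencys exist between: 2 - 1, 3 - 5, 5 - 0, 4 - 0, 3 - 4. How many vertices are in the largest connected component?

Starting from 1 we can reach 1, 2. That is one component of size 2.
Starting from 0 we can reach 0, 3, 4, 5. That is one component of size 4.
The largest has 4 vertices.

4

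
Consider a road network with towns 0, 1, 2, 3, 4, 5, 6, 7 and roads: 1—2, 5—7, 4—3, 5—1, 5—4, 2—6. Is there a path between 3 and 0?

No

The component containing 3 is {1, 2, 3, 4, 5, 6, 7}, and 0 is not in it.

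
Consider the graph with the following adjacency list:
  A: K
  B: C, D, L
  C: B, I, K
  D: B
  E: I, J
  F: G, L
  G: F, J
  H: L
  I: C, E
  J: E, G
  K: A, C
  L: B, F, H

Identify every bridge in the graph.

A-K, B-D, C-K, H-L

The edges on the cycle F-L-B-C-I-E-J-G-F are not bridges since each lies on that cycle.
But removing K-C disconnects K from C; removing L-H disconnects L from H; removing B-D disconnects B from D; removing K-A disconnects K from A — these are bridges.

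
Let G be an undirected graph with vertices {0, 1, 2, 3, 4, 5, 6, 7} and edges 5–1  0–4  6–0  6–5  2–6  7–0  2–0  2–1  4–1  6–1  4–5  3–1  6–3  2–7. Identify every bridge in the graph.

The edges on the cycle 2-7-0-4-1-3-6-2 are not bridges since each lies on that cycle.
Every edge lies on some cycle, so there are no bridges.

none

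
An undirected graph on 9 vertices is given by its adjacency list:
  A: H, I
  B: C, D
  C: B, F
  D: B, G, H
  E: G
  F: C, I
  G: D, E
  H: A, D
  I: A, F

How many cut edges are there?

2

The edges on the cycle F-I-A-H-D-B-C-F are not bridges since each lies on that cycle.
But removing E-G disconnects E from G; removing D-G disconnects D from G — these are bridges.
That makes 2 bridges.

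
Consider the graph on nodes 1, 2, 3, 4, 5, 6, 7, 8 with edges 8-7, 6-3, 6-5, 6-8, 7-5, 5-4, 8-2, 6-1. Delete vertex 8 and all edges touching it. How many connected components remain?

2

With 8 gone, the remaining components are: {2}; {1, 3, 4, 5, 6, 7}.
That is 2 components.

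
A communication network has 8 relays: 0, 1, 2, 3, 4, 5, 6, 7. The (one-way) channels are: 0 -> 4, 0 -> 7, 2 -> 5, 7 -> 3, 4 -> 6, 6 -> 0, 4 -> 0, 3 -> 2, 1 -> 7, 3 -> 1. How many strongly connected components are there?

4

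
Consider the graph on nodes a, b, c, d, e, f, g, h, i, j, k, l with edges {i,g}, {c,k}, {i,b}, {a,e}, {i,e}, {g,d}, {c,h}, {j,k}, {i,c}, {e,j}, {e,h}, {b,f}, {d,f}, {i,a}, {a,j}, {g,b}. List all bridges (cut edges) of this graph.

none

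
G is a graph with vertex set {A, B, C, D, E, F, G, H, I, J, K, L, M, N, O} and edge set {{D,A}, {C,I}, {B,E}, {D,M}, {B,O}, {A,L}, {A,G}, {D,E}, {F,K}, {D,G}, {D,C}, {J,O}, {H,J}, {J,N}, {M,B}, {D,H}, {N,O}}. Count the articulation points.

3

Removing A increases the component count from 2 to 3, so A is a cut vertex.
Removing C increases the component count from 2 to 3, so C is a cut vertex.
Removing D increases the component count from 2 to 4, so D is a cut vertex.
By contrast removing J leaves 2 components; it is not a cut vertex. No other vertex is a cut vertex either.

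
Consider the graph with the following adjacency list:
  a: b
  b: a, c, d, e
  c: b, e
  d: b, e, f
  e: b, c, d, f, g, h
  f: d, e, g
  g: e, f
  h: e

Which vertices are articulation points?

b, e

Removing b increases the component count from 1 to 2, so b is a cut vertex.
Removing e increases the component count from 1 to 2, so e is a cut vertex.
By contrast removing a leaves 1 component; it is not a cut vertex. No other vertex is a cut vertex either.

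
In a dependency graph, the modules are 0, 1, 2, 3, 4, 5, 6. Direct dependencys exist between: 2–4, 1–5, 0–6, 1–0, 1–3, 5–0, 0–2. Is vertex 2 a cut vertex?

Deleting 2 raises the number of components from 1 to 2, so 2 is a cut vertex.

Yes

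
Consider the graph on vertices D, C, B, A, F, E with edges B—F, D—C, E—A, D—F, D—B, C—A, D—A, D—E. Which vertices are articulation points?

D

Removing D increases the component count from 1 to 2, so D is a cut vertex.
By contrast removing A leaves 1 component; it is not a cut vertex. No other vertex is a cut vertex either.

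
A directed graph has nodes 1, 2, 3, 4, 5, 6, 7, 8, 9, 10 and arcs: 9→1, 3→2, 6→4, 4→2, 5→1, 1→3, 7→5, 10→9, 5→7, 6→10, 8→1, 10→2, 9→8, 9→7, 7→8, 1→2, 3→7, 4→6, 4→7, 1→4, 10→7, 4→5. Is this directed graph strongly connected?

There is no directed path from 2 to 6, so the graph is not strongly connected.

No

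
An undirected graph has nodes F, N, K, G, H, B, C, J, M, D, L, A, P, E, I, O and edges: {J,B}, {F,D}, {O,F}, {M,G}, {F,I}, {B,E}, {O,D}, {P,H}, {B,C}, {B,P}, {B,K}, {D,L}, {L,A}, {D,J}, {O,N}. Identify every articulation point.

B, D, F, J, L, O, P

Removing B increases the component count from 2 to 6, so B is a cut vertex.
Removing D increases the component count from 2 to 4, so D is a cut vertex.
Removing F increases the component count from 2 to 3, so F is a cut vertex.
Likewise J, L, O, P are cut vertices.
By contrast removing M leaves 2 components; it is not a cut vertex. No other vertex is a cut vertex either.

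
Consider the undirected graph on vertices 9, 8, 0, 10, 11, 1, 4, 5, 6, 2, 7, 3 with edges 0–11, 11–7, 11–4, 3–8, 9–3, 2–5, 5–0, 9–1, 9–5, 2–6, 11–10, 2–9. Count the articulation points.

Removing 0 increases the component count from 1 to 2, so 0 is a cut vertex.
Removing 2 increases the component count from 1 to 2, so 2 is a cut vertex.
Removing 3 increases the component count from 1 to 2, so 3 is a cut vertex.
Likewise 5, 9, 11 are cut vertices.
By contrast removing 8 leaves 1 component; it is not a cut vertex. No other vertex is a cut vertex either.

6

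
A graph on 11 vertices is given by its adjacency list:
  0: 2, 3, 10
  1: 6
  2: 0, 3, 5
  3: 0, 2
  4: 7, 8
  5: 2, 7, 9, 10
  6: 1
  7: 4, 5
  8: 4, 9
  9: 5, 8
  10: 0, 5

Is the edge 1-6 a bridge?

Yes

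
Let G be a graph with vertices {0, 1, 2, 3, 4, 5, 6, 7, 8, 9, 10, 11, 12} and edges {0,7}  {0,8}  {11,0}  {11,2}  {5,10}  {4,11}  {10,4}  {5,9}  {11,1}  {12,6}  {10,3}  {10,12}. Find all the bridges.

removing 2—11 disconnects 2 from 11; removing 5—9 disconnects 5 from 9; removing 0—8 disconnects 0 from 8; removing 10—12 disconnects 10 from 12 — these are bridges.
In total 12 edges are bridges.

0-11, 0-7, 0-8, 1-11, 10-12, 10-3, 10-4, 10-5, 11-2, 11-4, 12-6, 5-9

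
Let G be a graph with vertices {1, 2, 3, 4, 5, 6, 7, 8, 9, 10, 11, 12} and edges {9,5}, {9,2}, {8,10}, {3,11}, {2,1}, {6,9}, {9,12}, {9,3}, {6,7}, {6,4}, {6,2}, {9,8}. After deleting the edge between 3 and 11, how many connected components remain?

2

Before removal there is 1 component.
3-11 is a bridge — removing it separates 3's side from 11's side.
After removal: 2 components.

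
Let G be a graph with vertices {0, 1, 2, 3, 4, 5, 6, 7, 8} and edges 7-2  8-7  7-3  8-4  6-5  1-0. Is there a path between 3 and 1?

No

The component containing 3 is {2, 3, 4, 7, 8}, and 1 is not in it.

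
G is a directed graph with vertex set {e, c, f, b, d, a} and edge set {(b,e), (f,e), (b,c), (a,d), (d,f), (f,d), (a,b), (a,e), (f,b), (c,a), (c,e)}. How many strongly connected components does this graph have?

{a, b, c, d, f} are all mutually reachable — one SCC of size 5.
{e} is an SCC by itself.
That gives 2 strongly connected components.

2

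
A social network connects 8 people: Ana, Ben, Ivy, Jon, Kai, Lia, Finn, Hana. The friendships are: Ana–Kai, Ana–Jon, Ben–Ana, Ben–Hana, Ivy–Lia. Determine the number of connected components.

3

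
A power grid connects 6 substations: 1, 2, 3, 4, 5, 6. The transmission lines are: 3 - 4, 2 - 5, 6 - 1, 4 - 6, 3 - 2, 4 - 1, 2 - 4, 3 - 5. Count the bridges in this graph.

0

The edges on the cycle 3-2-5-3 are not bridges since each lies on that cycle.
Every edge lies on some cycle, so there are no bridges.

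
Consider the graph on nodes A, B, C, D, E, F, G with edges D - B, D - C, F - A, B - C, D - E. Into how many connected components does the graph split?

3

G is isolated — a component by itself.
Starting from A we can reach A, F. That is one component of size 2.
Starting from B we can reach B, C, D, E. That is one component of size 4.
Total: 3 components.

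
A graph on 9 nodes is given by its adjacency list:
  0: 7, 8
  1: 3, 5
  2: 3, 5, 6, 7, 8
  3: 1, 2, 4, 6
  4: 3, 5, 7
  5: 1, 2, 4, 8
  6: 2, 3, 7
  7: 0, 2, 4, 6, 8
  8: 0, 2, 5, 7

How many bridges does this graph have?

The edges on the cycle 4-5-8-7-4 are not bridges since each lies on that cycle.
Every edge lies on some cycle, so there are no bridges.

0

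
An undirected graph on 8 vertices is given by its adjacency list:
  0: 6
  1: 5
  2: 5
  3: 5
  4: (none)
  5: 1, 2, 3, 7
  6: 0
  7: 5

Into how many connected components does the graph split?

3

4 is isolated — a component by itself.
Starting from 0 we can reach 0, 6. That is one component of size 2.
Starting from 1 we can reach 1, 2, 3, 5, 7. That is one component of size 5.
Total: 3 components.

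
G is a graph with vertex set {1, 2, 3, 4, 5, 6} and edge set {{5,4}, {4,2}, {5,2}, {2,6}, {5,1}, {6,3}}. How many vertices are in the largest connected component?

6

Starting from 1 we can reach 1, 2, 3, 4, 5, 6. That is one component of size 6.
The largest has 6 vertices.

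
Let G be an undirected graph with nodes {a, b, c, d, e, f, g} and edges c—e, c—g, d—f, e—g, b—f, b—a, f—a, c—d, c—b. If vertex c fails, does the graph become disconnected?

Deleting c raises the number of components from 1 to 2, so c is a cut vertex.

Yes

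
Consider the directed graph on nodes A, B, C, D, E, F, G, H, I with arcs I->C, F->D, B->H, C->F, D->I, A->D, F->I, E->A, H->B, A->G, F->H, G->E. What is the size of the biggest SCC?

{C, D, F, I} are all mutually reachable — one SCC of size 4.
{A, E, G} are all mutually reachable — one SCC of size 3.
{B, H} are all mutually reachable — one SCC of size 2.
The largest has 4 vertices.

4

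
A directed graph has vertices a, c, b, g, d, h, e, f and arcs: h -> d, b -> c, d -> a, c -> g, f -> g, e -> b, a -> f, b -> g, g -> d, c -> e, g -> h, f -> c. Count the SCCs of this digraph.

{a, b, c, d, e, f, g, h} are all mutually reachable — one SCC of size 8.
That gives 1 strongly connected component.

1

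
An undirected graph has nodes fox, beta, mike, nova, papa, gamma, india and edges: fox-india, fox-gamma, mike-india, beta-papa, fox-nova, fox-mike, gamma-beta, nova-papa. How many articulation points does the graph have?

Removing fox increases the component count from 1 to 2, so fox is a cut vertex.
By contrast removing gamma leaves 1 component; it is not a cut vertex. No other vertex is a cut vertex either.

1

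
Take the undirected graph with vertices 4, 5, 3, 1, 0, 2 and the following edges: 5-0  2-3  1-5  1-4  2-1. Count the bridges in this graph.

5

removing 1-5 disconnects 1 from 5; removing 1-2 disconnects 1 from 2; removing 2-3 disconnects 2 from 3; removing 0-5 disconnects 0 from 5 — these are bridges.
In total 5 edges are bridges.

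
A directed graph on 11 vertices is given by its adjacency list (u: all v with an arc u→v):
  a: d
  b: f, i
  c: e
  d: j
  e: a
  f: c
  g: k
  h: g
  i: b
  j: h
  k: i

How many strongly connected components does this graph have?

{a, b, c, d, e, f, g, h, i, j, k} are all mutually reachable — one SCC of size 11.
That gives 1 strongly connected component.

1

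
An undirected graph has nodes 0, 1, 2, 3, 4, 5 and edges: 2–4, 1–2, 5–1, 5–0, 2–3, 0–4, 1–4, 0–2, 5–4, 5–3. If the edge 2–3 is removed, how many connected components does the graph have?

1

2 and 3 are still connected via 2-0-5-3, so the component count stays at 1.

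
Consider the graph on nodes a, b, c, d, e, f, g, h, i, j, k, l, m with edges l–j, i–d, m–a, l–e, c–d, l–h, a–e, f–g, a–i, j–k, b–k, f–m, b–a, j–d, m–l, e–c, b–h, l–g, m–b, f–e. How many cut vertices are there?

0

Removing e, for instance, still leaves 1 component. No single vertex removal increases the component count — the graph has no articulation points.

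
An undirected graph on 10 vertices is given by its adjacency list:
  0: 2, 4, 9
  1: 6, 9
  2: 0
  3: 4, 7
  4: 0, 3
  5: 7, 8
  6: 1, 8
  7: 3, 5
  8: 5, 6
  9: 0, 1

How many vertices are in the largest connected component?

Starting from 0 we can reach 0, 1, 2, 3, 4, 5, 6, 7, 8, 9. That is one component of size 10.
The largest has 10 vertices.

10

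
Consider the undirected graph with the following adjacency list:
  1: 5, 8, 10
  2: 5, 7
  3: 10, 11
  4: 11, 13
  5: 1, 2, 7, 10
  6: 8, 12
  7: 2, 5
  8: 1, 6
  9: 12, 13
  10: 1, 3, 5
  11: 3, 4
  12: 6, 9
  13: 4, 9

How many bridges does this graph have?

The edges on the cycle 5-7-2-5 are not bridges since each lies on that cycle.
Every edge lies on some cycle, so there are no bridges.

0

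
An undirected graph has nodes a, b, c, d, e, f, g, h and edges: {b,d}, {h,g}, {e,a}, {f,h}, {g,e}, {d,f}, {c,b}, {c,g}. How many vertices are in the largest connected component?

8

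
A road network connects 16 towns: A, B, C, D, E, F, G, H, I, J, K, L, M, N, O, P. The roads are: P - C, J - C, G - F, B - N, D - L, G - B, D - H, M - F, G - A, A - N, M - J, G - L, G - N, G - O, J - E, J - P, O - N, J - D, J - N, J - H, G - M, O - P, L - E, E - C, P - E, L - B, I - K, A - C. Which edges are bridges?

I-K

The edges on the cycle G-M-F-G are not bridges since each lies on that cycle.
But removing I - K disconnects I from K — this is a bridge.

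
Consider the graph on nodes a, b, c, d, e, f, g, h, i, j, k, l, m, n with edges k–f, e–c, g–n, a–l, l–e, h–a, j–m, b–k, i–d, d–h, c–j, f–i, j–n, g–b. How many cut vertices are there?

Removing j increases the component count from 1 to 2, so j is a cut vertex.
By contrast removing b leaves 1 component; it is not a cut vertex. No other vertex is a cut vertex either.

1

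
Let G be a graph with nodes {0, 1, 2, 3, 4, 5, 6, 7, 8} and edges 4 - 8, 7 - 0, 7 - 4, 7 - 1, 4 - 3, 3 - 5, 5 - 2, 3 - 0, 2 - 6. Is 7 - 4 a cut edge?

No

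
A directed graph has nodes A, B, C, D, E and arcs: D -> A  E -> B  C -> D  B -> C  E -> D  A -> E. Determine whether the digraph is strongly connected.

Yes

From E we can reach every vertex (A, B, C, D, E), and every vertex can reach E (A, B, C, D, E). So the whole graph is one strongly connected component.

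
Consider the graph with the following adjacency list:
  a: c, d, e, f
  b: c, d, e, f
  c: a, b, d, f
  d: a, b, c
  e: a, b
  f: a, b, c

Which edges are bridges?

none

The edges on the cycle b-c-d-b are not bridges since each lies on that cycle.
Every edge lies on some cycle, so there are no bridges.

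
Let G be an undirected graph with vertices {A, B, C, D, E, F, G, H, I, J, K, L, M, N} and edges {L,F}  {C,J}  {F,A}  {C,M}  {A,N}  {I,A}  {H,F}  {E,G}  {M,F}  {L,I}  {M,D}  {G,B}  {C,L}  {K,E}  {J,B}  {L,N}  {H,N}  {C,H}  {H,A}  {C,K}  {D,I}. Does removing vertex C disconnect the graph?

Deleting C raises the number of components from 1 to 2, so C is a cut vertex.

Yes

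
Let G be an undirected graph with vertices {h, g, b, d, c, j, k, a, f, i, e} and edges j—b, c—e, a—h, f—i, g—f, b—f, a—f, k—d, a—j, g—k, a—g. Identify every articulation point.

Removing a increases the component count from 2 to 3, so a is a cut vertex.
Removing f increases the component count from 2 to 3, so f is a cut vertex.
Removing g increases the component count from 2 to 3, so g is a cut vertex.
Likewise k is a cut vertex.
By contrast removing b leaves 2 components; it is not a cut vertex. No other vertex is a cut vertex either.

a, f, g, k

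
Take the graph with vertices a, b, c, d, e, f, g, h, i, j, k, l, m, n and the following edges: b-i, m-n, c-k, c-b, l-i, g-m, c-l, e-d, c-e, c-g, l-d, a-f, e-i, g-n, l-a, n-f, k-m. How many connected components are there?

h is isolated — a component by itself.
j is isolated — a component by itself.
Starting from a we can reach a, b, c, d, e, f, g, i, k, l, m, n. That is one component of size 12.
Total: 3 components.

3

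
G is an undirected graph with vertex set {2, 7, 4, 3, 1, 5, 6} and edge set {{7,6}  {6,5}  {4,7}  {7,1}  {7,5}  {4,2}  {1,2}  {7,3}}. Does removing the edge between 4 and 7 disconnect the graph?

After removing 4-7, the path 4-2-1-7 still connects them, so the edge is not a bridge.

No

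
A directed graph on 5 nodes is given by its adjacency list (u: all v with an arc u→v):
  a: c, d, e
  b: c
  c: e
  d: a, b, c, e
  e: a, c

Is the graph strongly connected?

Yes

From d we can reach every vertex (a, b, c, d, e), and every vertex can reach d (a, b, c, d, e). So the whole graph is one strongly connected component.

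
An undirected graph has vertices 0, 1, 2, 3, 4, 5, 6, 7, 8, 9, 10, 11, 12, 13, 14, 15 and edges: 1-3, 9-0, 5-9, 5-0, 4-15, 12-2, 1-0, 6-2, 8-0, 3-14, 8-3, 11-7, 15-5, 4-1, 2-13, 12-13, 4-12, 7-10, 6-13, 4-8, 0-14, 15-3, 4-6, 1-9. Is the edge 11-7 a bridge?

Yes

Removing 11-7 leaves no path between 11 and 7: the component count goes from 2 to 3. So it is a bridge.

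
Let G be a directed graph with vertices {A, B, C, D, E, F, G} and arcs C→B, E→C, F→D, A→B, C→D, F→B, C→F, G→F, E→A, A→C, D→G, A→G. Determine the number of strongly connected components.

{D, F, G} are all mutually reachable — one SCC of size 3.
{E} is an SCC by itself.
{C} is an SCC by itself.
{B} is an SCC by itself.
{A} is an SCC by itself.
That gives 5 strongly connected components.

5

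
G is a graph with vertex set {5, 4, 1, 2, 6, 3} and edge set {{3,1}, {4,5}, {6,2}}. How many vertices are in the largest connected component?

Starting from 2 we can reach 2, 6. That is one component of size 2.
Starting from 1 we can reach 1, 3. That is one component of size 2.
Starting from 4 we can reach 4, 5. That is one component of size 2.
The largest has 2 vertices.

2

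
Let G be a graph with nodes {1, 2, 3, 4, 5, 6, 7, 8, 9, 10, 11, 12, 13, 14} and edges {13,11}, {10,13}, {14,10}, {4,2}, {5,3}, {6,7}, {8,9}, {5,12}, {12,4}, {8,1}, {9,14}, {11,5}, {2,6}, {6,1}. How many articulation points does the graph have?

2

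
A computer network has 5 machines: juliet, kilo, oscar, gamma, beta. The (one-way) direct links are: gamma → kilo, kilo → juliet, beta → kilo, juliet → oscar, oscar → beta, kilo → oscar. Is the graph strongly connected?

There is no directed path from kilo to gamma, so the graph is not strongly connected.

No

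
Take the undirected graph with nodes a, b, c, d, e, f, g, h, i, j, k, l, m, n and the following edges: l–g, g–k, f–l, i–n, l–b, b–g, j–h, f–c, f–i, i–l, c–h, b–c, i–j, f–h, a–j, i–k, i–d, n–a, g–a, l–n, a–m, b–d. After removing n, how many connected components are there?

With n gone, the remaining components are: {e}; {a, b, c, d, f, g, h, i, j, k, l, m}.
That is 2 components.

2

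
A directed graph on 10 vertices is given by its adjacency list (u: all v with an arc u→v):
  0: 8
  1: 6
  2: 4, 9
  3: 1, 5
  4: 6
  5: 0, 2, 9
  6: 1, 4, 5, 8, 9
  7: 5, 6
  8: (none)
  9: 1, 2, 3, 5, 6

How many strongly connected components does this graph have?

{1, 2, 3, 4, 5, 6, 9} are all mutually reachable — one SCC of size 7.
{8} is an SCC by itself.
{7} is an SCC by itself.
{0} is an SCC by itself.
That gives 4 strongly connected components.

4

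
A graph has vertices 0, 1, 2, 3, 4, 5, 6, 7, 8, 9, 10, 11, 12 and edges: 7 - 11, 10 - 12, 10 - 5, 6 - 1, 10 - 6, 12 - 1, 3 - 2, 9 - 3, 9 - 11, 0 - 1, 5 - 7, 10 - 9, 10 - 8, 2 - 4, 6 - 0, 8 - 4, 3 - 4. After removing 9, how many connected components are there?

With 9 gone, the remaining components are: {0, 1, 2, 3, 4, 5, 6, 7, 8, 10, 11, 12}.
That is 1 component.

1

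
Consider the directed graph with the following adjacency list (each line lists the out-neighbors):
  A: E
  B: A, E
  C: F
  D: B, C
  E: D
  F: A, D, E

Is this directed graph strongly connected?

From B we can reach every vertex (A, B, C, D, E, F), and every vertex can reach B (A, B, C, D, E, F). So the whole graph is one strongly connected component.

Yes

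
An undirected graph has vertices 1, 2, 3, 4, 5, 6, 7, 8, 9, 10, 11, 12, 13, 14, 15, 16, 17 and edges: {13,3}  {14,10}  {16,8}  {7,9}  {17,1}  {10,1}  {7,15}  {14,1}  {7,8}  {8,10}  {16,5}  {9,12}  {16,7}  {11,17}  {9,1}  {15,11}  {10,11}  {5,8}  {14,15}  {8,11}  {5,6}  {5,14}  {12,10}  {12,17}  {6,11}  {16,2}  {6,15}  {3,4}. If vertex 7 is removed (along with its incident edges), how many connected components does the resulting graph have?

2

With 7 gone, the remaining components are: {3, 4, 13}; {1, 2, 5, 6, 8, 9, 10, 11, 12, 14, 15, 16, 17}.
That is 2 components.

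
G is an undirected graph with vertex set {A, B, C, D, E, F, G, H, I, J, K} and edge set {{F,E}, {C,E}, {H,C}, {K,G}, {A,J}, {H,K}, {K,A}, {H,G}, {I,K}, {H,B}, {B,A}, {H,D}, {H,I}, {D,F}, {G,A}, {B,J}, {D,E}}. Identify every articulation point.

H

Removing H increases the component count from 1 to 2, so H is a cut vertex.
By contrast removing F leaves 1 component; it is not a cut vertex. No other vertex is a cut vertex either.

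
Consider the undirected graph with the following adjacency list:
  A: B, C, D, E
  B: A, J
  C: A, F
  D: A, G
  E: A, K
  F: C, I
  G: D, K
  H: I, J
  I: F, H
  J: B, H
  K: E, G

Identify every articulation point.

A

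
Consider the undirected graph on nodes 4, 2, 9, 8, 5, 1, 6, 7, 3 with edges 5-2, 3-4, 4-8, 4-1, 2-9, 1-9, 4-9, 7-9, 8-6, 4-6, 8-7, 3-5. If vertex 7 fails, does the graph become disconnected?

Deleting 7 leaves 1 component (was 1) (its neighbors 8, 9 remain connected to each other), so 7 is not a cut vertex.

No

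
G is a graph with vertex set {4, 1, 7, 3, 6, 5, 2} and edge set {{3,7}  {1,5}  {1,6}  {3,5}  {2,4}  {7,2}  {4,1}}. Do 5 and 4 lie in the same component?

Yes

From 5 we can reach 1, 2, 3, 4, 5, 6, 7, which includes 4.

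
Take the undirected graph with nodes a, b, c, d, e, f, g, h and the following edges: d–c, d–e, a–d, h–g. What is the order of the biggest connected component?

4

b is isolated — a component by itself.
f is isolated — a component by itself.
Starting from g we can reach g, h. That is one component of size 2.
Starting from a we can reach a, c, d, e. That is one component of size 4.
The largest has 4 vertices.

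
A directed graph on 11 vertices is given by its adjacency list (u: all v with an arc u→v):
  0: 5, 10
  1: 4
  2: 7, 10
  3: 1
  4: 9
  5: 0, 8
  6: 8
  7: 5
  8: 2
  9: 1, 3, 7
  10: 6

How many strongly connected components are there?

2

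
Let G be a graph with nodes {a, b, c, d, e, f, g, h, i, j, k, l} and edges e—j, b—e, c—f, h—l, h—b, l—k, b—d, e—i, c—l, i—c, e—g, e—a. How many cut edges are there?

6

The edges on the cycle h-b-e-i-c-l-h are not bridges since each lies on that cycle.
But removing k—l disconnects k from l; removing e—a disconnects e from a; removing e—g disconnects e from g; removing d—b disconnects d from b — these are bridges.
In total 6 edges are bridges.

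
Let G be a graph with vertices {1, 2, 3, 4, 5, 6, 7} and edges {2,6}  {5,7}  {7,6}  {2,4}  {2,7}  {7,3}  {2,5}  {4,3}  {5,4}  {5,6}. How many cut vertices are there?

Removing 7, for instance, still leaves 2 components. No single vertex removal increases the component count — the graph has no articulation points.

0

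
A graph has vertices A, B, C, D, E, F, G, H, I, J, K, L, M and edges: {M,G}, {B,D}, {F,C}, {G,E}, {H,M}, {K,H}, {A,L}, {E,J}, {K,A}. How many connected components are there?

I is isolated — a component by itself.
Starting from B we can reach B, D. That is one component of size 2.
Starting from C we can reach C, F. That is one component of size 2.
Starting from A we can reach A, E, G, H, J, K, L, M. That is one component of size 8.
Total: 4 components.

4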